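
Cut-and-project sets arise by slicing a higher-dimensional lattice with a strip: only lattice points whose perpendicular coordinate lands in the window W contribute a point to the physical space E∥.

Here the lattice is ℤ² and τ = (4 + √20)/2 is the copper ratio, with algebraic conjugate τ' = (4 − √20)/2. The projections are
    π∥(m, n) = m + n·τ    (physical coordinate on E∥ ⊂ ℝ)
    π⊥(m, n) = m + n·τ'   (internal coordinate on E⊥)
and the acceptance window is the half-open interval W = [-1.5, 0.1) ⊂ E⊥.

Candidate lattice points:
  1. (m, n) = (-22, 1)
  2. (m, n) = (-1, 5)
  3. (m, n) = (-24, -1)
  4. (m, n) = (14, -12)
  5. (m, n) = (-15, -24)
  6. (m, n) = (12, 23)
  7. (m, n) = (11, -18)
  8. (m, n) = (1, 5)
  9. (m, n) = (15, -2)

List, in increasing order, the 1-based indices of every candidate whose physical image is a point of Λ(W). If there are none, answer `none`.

8

Numerically τ ≈ 4.23607 and τ' = −1/τ ≈ -0.23607.
#1 (-22,1): internal coord -22 + (1)·τ' = -22.23607; -22.23607 ∉ [-1.5, 0.1) → out
#2 (-1,5): internal coord -1 + (5)·τ' = -2.18034; -2.18034 ∉ [-1.5, 0.1) → out
#3 (-24,-1): internal coord -24 + (-1)·τ' = -23.76393; -23.76393 ∉ [-1.5, 0.1) → out
#4 (14,-12): internal coord 14 + (-12)·τ' = +16.83282; +16.83282 ∉ [-1.5, 0.1) → out
#5 (-15,-24): internal coord -15 + (-24)·τ' = -9.33437; -9.33437 ∉ [-1.5, 0.1) → out
#6 (12,23): internal coord 12 + (23)·τ' = +6.57044; +6.57044 ∉ [-1.5, 0.1) → out
#7 (11,-18): internal coord 11 + (-18)·τ' = +15.24922; +15.24922 ∉ [-1.5, 0.1) → out
#8 (1,5): internal coord 1 + (5)·τ' = -0.18034; -0.18034 ∈ [-1.5, 0.1) → IN Λ
#9 (15,-2): internal coord 15 + (-2)·τ' = +15.47214; +15.47214 ∉ [-1.5, 0.1) → out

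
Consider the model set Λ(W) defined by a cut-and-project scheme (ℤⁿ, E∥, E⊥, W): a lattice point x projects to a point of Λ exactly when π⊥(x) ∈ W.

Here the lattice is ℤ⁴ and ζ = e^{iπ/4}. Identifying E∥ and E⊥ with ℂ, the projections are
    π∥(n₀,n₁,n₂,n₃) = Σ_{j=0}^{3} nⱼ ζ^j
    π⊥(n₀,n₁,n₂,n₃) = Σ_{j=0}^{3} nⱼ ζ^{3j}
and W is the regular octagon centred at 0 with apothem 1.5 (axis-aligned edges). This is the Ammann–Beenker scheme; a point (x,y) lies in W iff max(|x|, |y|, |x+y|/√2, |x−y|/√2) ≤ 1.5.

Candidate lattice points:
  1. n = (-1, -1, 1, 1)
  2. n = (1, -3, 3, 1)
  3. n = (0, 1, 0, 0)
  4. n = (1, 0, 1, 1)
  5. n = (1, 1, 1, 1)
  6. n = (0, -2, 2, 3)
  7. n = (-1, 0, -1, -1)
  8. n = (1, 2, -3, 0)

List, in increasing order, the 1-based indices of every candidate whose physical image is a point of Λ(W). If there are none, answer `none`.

With ζ = e^{iπ/4} the internal vectors are ζ^0,ζ^3,ζ^6,ζ^9.
#1 (-1, -1, 1, 1): internal (0.414214, -1.000000); octagon support 1.000000 vs apothem 1.5 → ∈ W
#2 (1, -3, 3, 1): internal (3.828427, -4.414214); octagon support 5.828427 vs apothem 1.5 → ∉ W
#3 (0, 1, 0, 0): internal (-0.707107, 0.707107); octagon support 1.000000 vs apothem 1.5 → ∈ W
#4 (1, 0, 1, 1): internal (1.707107, -0.292893); octagon support 1.707107 vs apothem 1.5 → ∉ W
#5 (1, 1, 1, 1): internal (1.000000, 0.414214); octagon support 1.000000 vs apothem 1.5 → ∈ W
#6 (0, -2, 2, 3): internal (3.535534, -1.292893); octagon support 3.535534 vs apothem 1.5 → ∉ W
#7 (-1, 0, -1, -1): internal (-1.707107, 0.292893); octagon support 1.707107 vs apothem 1.5 → ∉ W
#8 (1, 2, -3, 0): internal (-0.414214, 4.414214); octagon support 4.414214 vs apothem 1.5 → ∉ W

1, 3, 5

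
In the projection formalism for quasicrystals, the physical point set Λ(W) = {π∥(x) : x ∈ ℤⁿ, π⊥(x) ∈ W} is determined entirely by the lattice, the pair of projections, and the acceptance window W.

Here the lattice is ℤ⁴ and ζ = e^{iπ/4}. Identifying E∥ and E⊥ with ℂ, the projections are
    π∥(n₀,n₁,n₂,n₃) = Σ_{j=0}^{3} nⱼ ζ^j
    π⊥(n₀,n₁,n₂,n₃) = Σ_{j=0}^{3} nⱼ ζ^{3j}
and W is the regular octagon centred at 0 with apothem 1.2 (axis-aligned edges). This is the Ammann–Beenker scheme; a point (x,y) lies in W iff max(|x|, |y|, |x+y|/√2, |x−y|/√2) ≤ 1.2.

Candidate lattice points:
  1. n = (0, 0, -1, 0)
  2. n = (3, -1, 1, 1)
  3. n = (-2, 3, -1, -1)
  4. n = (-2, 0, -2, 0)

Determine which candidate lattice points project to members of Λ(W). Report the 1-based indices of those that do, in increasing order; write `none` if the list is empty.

Internal map: ζ^{3j} for j=0..3 gives (1,0), (−√2/2,√2/2), (0,−1), (√2/2,√2/2).
candidate 1: n = (0, 0, -1, 0) → π⊥ ≈ (+0.0000, +1.0000); max(|x|,|y|,|x±y|/√2) = 1.0000 ≤ 1.2 ⇒ ∈ W
candidate 2: n = (3, -1, 1, 1) → π⊥ ≈ (+4.4142, -1.0000); max(|x|,|y|,|x±y|/√2) = 4.4142 > 1.2 ⇒ ∉ W
candidate 3: n = (-2, 3, -1, -1) → π⊥ ≈ (-4.8284, +2.4142); max(|x|,|y|,|x±y|/√2) = 5.1213 > 1.2 ⇒ ∉ W
candidate 4: n = (-2, 0, -2, 0) → π⊥ ≈ (-2.0000, +2.0000); max(|x|,|y|,|x±y|/√2) = 2.8284 > 1.2 ⇒ ∉ W

1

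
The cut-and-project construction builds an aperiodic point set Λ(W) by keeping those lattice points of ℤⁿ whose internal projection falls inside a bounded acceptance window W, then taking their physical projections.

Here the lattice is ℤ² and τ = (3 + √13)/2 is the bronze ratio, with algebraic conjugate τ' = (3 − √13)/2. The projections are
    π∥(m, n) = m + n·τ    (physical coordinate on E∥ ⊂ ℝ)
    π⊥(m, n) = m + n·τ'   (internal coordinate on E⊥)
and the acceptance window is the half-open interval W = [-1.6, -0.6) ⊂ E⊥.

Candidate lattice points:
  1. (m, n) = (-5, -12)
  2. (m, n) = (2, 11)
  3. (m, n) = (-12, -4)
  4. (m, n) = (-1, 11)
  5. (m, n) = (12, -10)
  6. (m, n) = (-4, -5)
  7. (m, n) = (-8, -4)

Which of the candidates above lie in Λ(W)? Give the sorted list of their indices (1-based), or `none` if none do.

Compute τ' = (3−√13)/2 = -0.302776, so π⊥(m,n) = m -0.302776·n.
#1 (-5,-12): internal coord -5 + (-12)·τ' = -1.366692; -1.366692 ∈ [-1.6, -0.6) → IN Λ
#2 (2,11): internal coord 2 + (11)·τ' = -1.330532; -1.330532 ∈ [-1.6, -0.6) → IN Λ
#3 (-12,-4): internal coord -12 + (-4)·τ' = -10.788897; -10.788897 ∉ [-1.6, -0.6) → out
#4 (-1,11): internal coord -1 + (11)·τ' = -4.330532; -4.330532 ∉ [-1.6, -0.6) → out
#5 (12,-10): internal coord 12 + (-10)·τ' = +15.027756; +15.027756 ∉ [-1.6, -0.6) → out
#6 (-4,-5): internal coord -4 + (-5)·τ' = -2.486122; -2.486122 ∉ [-1.6, -0.6) → out
#7 (-8,-4): internal coord -8 + (-4)·τ' = -6.788897; -6.788897 ∉ [-1.6, -0.6) → out

1, 2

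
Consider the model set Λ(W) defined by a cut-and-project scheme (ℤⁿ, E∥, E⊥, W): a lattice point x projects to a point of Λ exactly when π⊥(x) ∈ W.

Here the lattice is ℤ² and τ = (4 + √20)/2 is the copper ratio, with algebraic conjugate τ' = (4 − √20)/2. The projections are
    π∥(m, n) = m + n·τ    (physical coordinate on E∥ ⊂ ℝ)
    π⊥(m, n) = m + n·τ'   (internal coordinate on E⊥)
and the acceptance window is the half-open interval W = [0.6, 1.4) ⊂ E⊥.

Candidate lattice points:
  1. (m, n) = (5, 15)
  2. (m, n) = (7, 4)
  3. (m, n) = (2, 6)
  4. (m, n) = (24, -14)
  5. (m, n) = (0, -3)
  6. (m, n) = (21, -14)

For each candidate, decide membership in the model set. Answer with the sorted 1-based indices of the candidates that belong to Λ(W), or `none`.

Numerically τ ≈ 4.23607 and τ' = −1/τ ≈ -0.23607.
[1] lift (5,15): star map gives 1.45898; window check 0.6 ≤ 1.45898 < 1.4 is false → out
[2] lift (7,4): star map gives 6.05573; window check 0.6 ≤ 6.05573 < 1.4 is false → out
[3] lift (2,6): star map gives 0.58359; window check 0.6 ≤ 0.58359 < 1.4 is false → out
[4] lift (24,-14): star map gives 27.30495; window check 0.6 ≤ 27.30495 < 1.4 is false → out
[5] lift (0,-3): star map gives 0.70820; window check 0.6 ≤ 0.70820 < 1.4 is true → IN Λ
[6] lift (21,-14): star map gives 24.30495; window check 0.6 ≤ 24.30495 < 1.4 is false → out

5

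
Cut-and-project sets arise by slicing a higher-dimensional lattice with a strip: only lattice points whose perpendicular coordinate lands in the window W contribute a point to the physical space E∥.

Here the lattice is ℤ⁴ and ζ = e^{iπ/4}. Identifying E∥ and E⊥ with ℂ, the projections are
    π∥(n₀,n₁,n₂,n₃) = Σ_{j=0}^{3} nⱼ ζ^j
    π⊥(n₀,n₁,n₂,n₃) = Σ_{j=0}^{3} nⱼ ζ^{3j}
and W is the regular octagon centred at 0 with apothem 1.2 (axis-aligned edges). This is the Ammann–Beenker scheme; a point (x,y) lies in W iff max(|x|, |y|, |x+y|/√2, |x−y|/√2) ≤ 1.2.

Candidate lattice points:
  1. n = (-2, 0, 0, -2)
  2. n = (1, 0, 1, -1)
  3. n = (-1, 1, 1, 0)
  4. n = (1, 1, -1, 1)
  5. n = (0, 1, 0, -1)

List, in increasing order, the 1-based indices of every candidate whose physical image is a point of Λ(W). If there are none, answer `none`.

π⊥(n) = n₀ + n₁ζ³ + n₂ζ⁶ + n₃ζ⁹ where ζ = e^{iπ/4}.
candidate 1: n = (-2, 0, 0, -2) → π⊥ ≈ (-3.4142, -1.4142); max(|x|,|y|,|x±y|/√2) = 3.4142 > 1.2 ⇒ ∉ W
candidate 2: n = (1, 0, 1, -1) → π⊥ ≈ (+0.2929, -1.7071); max(|x|,|y|,|x±y|/√2) = 1.7071 > 1.2 ⇒ ∉ W
candidate 3: n = (-1, 1, 1, 0) → π⊥ ≈ (-1.7071, -0.2929); max(|x|,|y|,|x±y|/√2) = 1.7071 > 1.2 ⇒ ∉ W
candidate 4: n = (1, 1, -1, 1) → π⊥ ≈ (+1.0000, +2.4142); max(|x|,|y|,|x±y|/√2) = 2.4142 > 1.2 ⇒ ∉ W
candidate 5: n = (0, 1, 0, -1) → π⊥ ≈ (-1.4142, +0.0000); max(|x|,|y|,|x±y|/√2) = 1.4142 > 1.2 ⇒ ∉ W

none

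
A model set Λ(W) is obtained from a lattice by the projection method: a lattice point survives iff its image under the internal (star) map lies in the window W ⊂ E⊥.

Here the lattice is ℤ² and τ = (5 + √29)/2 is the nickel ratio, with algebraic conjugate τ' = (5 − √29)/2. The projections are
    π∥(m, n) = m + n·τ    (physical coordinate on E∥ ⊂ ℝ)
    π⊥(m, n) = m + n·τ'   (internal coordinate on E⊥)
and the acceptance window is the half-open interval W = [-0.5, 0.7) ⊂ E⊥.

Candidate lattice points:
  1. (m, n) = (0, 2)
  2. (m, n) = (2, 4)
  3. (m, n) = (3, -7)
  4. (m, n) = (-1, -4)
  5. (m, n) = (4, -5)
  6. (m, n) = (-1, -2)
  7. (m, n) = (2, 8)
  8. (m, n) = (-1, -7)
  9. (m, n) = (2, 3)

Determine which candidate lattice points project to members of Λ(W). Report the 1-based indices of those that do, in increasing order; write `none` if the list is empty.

Numerically τ ≈ 5.192582 and τ' = −1/τ ≈ -0.192582.
candidate 1: (m,n)=(0,2) → π∥ = 0+2·τ ≈ 10.385165, π⊥ = 0+2·τ' ≈ -0.385165 ∈ [-0.5, 0.7) ⇒ IN Λ
candidate 2: (m,n)=(2,4) → π∥ = 2+4·τ ≈ 22.770330, π⊥ = 2+4·τ' ≈ 1.229670 ∉ [-0.5, 0.7) ⇒ out
candidate 3: (m,n)=(3,-7) → π∥ = 3-7·τ ≈ -33.348077, π⊥ = 3-7·τ' ≈ 4.348077 ∉ [-0.5, 0.7) ⇒ out
candidate 4: (m,n)=(-1,-4) → π∥ = -1-4·τ ≈ -21.770330, π⊥ = -1-4·τ' ≈ -0.229670 ∈ [-0.5, 0.7) ⇒ IN Λ
candidate 5: (m,n)=(4,-5) → π∥ = 4-5·τ ≈ -21.962912, π⊥ = 4-5·τ' ≈ 4.962912 ∉ [-0.5, 0.7) ⇒ out
candidate 6: (m,n)=(-1,-2) → π∥ = -1-2·τ ≈ -11.385165, π⊥ = -1-2·τ' ≈ -0.614835 ∉ [-0.5, 0.7) ⇒ out
candidate 7: (m,n)=(2,8) → π∥ = 2+8·τ ≈ 43.540659, π⊥ = 2+8·τ' ≈ 0.459341 ∈ [-0.5, 0.7) ⇒ IN Λ
candidate 8: (m,n)=(-1,-7) → π∥ = -1-7·τ ≈ -37.348077, π⊥ = -1-7·τ' ≈ 0.348077 ∈ [-0.5, 0.7) ⇒ IN Λ
candidate 9: (m,n)=(2,3) → π∥ = 2+3·τ ≈ 17.577747, π⊥ = 2+3·τ' ≈ 1.422253 ∉ [-0.5, 0.7) ⇒ out

1, 4, 7, 8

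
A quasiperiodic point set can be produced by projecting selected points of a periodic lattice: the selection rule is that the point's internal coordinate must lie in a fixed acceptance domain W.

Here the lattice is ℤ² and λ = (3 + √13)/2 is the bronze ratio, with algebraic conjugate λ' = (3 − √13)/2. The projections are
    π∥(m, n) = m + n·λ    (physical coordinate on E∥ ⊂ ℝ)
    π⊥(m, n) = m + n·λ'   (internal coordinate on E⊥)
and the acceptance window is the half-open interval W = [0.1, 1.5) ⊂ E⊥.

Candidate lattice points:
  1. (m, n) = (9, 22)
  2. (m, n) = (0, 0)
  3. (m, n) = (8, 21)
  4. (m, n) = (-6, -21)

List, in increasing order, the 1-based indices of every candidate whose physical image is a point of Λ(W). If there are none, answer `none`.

Numerically λ ≈ 3.3028 and λ' = −1/λ ≈ -0.3028.
#1 (9,22): internal coord 9 + (22)·λ' = +2.3389; +2.3389 ∉ [0.1, 1.5) → out
#2 (0,0): internal coord 0 + (0)·λ' = +0.0000; +0.0000 ∉ [0.1, 1.5) → out
#3 (8,21): internal coord 8 + (21)·λ' = +1.6417; +1.6417 ∉ [0.1, 1.5) → out
#4 (-6,-21): internal coord -6 + (-21)·λ' = +0.3583; +0.3583 ∈ [0.1, 1.5) → IN Λ

4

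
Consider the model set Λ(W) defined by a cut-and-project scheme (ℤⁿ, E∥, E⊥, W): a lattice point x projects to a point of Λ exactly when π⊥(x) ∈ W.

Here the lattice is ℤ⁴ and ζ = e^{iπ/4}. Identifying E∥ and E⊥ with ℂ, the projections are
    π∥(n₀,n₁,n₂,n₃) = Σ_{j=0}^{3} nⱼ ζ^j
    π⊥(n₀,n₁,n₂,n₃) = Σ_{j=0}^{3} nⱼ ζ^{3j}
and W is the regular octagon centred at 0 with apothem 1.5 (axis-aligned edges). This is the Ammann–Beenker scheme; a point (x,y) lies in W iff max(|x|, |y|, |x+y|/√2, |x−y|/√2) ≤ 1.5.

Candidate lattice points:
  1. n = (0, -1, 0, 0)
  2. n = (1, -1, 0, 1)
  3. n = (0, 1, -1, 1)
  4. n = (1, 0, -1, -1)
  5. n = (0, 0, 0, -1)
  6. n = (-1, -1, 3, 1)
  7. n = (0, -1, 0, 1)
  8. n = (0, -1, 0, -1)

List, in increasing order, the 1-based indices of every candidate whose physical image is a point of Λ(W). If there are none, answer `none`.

Internal map: ζ^{3j} for j=0..3 gives (1,0), (−√2/2,√2/2), (0,−1), (√2/2,√2/2).
#1 (0, -1, 0, 0): internal (0.707107, -0.707107); octagon support 1.000000 vs apothem 1.5 → ∈ W
#2 (1, -1, 0, 1): internal (2.414214, 0.000000); octagon support 2.414214 vs apothem 1.5 → ∉ W
#3 (0, 1, -1, 1): internal (0.000000, 2.414214); octagon support 2.414214 vs apothem 1.5 → ∉ W
#4 (1, 0, -1, -1): internal (0.292893, 0.292893); octagon support 0.414214 vs apothem 1.5 → ∈ W
#5 (0, 0, 0, -1): internal (-0.707107, -0.707107); octagon support 1.000000 vs apothem 1.5 → ∈ W
#6 (-1, -1, 3, 1): internal (0.414214, -3.000000); octagon support 3.000000 vs apothem 1.5 → ∉ W
#7 (0, -1, 0, 1): internal (1.414214, 0.000000); octagon support 1.414214 vs apothem 1.5 → ∈ W
#8 (0, -1, 0, -1): internal (0.000000, -1.414214); octagon support 1.414214 vs apothem 1.5 → ∈ W

1, 4, 5, 7, 8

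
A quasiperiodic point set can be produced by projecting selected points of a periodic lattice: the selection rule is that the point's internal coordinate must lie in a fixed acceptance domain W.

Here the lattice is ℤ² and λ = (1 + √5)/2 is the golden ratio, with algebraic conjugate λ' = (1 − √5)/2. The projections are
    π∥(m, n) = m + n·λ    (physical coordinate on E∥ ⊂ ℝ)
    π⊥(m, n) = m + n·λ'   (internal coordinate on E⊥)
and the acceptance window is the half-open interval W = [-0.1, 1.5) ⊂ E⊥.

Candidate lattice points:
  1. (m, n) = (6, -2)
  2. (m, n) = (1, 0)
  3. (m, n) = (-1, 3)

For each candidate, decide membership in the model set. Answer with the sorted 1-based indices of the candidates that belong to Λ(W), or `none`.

Numerically λ ≈ 1.61803 and λ' = −1/λ ≈ -0.61803.
candidate 1: (m,n)=(6,-2) → π∥ = 6-2·λ ≈ 2.76393, π⊥ = 6-2·λ' ≈ 7.23607 ∉ [-0.1, 1.5) ⇒ out
candidate 2: (m,n)=(1,0) → π∥ = 1+0·λ ≈ 1.00000, π⊥ = 1+0·λ' ≈ 1.00000 ∈ [-0.1, 1.5) ⇒ IN Λ
candidate 3: (m,n)=(-1,3) → π∥ = -1+3·λ ≈ 3.85410, π⊥ = -1+3·λ' ≈ -2.85410 ∉ [-0.1, 1.5) ⇒ out

2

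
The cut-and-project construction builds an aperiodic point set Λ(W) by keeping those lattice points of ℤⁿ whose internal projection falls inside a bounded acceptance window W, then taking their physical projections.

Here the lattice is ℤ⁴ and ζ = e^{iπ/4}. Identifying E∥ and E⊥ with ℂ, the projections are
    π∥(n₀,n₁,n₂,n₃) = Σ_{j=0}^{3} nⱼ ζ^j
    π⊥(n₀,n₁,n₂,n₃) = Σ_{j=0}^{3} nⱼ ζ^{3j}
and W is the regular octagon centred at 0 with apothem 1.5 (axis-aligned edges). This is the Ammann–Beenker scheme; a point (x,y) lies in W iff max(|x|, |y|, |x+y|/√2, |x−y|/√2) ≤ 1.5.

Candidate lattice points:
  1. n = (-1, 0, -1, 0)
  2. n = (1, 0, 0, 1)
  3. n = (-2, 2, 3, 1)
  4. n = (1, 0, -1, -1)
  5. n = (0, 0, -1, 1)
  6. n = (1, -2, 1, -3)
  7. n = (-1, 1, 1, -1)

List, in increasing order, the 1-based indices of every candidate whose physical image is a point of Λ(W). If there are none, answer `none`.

π⊥(n) = n₀ + n₁ζ³ + n₂ζ⁶ + n₃ζ⁹ where ζ = e^{iπ/4}.
#1 (-1, 0, -1, 0): internal (-1.00000, 1.00000); octagon support 1.41421 vs apothem 1.5 → ∈ W
#2 (1, 0, 0, 1): internal (1.70711, 0.70711); octagon support 1.70711 vs apothem 1.5 → ∉ W
#3 (-2, 2, 3, 1): internal (-2.70711, -0.87868); octagon support 2.70711 vs apothem 1.5 → ∉ W
#4 (1, 0, -1, -1): internal (0.29289, 0.29289); octagon support 0.41421 vs apothem 1.5 → ∈ W
#5 (0, 0, -1, 1): internal (0.70711, 1.70711); octagon support 1.70711 vs apothem 1.5 → ∉ W
#6 (1, -2, 1, -3): internal (0.29289, -4.53553); octagon support 4.53553 vs apothem 1.5 → ∉ W
#7 (-1, 1, 1, -1): internal (-2.41421, -1.00000); octagon support 2.41421 vs apothem 1.5 → ∉ W

1, 4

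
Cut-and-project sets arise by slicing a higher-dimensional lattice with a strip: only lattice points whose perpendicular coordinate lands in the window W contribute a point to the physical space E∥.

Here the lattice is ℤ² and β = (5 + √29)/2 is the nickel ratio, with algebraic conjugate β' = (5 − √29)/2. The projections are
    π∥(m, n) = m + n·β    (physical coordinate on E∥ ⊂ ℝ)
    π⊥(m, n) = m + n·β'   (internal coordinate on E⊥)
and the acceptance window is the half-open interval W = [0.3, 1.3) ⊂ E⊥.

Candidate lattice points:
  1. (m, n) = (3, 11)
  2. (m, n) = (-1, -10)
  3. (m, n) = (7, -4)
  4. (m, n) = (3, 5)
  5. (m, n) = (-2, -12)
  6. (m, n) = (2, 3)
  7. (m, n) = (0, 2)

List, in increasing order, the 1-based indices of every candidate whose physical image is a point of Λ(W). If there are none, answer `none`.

1, 2, 5

Numerically β ≈ 5.19258 and β' = −1/β ≈ -0.19258.
[1] lift (3,11): star map gives 0.88159; window check 0.3 ≤ 0.88159 < 1.3 is true → IN Λ
[2] lift (-1,-10): star map gives 0.92582; window check 0.3 ≤ 0.92582 < 1.3 is true → IN Λ
[3] lift (7,-4): star map gives 7.77033; window check 0.3 ≤ 7.77033 < 1.3 is false → out
[4] lift (3,5): star map gives 2.03709; window check 0.3 ≤ 2.03709 < 1.3 is false → out
[5] lift (-2,-12): star map gives 0.31099; window check 0.3 ≤ 0.31099 < 1.3 is true → IN Λ
[6] lift (2,3): star map gives 1.42225; window check 0.3 ≤ 1.42225 < 1.3 is false → out
[7] lift (0,2): star map gives -0.38516; window check 0.3 ≤ -0.38516 < 1.3 is false → out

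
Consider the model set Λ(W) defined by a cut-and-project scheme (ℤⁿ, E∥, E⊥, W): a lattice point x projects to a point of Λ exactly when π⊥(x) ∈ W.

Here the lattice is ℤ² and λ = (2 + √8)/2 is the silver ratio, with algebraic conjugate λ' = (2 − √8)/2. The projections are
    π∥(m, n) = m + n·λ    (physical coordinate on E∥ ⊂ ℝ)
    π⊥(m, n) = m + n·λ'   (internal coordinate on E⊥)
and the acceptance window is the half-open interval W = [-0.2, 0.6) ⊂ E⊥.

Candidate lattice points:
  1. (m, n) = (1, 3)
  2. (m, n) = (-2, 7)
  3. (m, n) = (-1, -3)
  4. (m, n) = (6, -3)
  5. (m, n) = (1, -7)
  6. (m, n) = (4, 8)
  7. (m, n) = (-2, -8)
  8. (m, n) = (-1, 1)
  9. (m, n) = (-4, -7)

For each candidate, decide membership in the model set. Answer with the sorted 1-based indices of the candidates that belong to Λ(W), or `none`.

Compute λ' = (2−√8)/2 = -0.4142, so π⊥(m,n) = m -0.4142·n.
candidate 1: (m,n)=(1,3) → π∥ = 1+3·λ ≈ 8.2426, π⊥ = 1+3·λ' ≈ -0.2426 ∉ [-0.2, 0.6) ⇒ out
candidate 2: (m,n)=(-2,7) → π∥ = -2+7·λ ≈ 14.8995, π⊥ = -2+7·λ' ≈ -4.8995 ∉ [-0.2, 0.6) ⇒ out
candidate 3: (m,n)=(-1,-3) → π∥ = -1-3·λ ≈ -8.2426, π⊥ = -1-3·λ' ≈ 0.2426 ∈ [-0.2, 0.6) ⇒ IN Λ
candidate 4: (m,n)=(6,-3) → π∥ = 6-3·λ ≈ -1.2426, π⊥ = 6-3·λ' ≈ 7.2426 ∉ [-0.2, 0.6) ⇒ out
candidate 5: (m,n)=(1,-7) → π∥ = 1-7·λ ≈ -15.8995, π⊥ = 1-7·λ' ≈ 3.8995 ∉ [-0.2, 0.6) ⇒ out
candidate 6: (m,n)=(4,8) → π∥ = 4+8·λ ≈ 23.3137, π⊥ = 4+8·λ' ≈ 0.6863 ∉ [-0.2, 0.6) ⇒ out
candidate 7: (m,n)=(-2,-8) → π∥ = -2-8·λ ≈ -21.3137, π⊥ = -2-8·λ' ≈ 1.3137 ∉ [-0.2, 0.6) ⇒ out
candidate 8: (m,n)=(-1,1) → π∥ = -1+1·λ ≈ 1.4142, π⊥ = -1+1·λ' ≈ -1.4142 ∉ [-0.2, 0.6) ⇒ out
candidate 9: (m,n)=(-4,-7) → π∥ = -4-7·λ ≈ -20.8995, π⊥ = -4-7·λ' ≈ -1.1005 ∉ [-0.2, 0.6) ⇒ out

3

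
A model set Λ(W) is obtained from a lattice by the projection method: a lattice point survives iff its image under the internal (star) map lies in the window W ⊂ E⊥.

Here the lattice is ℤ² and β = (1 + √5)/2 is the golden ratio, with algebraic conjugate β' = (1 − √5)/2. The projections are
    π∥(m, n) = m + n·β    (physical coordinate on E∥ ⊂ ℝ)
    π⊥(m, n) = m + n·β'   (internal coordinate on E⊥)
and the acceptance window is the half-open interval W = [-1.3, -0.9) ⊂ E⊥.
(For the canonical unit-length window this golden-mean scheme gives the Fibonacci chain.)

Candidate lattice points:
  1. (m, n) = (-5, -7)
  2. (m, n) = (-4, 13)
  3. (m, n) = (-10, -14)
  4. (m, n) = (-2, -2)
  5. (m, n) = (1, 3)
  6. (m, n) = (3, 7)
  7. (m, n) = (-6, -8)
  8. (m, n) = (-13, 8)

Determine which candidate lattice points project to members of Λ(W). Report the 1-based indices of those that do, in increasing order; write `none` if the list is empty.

7

Numerically β ≈ 1.618034 and β' = −1/β ≈ -0.618034.
candidate 1: (m,n)=(-5,-7) → π∥ = -5-7·β ≈ -16.326238, π⊥ = -5-7·β' ≈ -0.673762 ∉ [-1.3, -0.9) ⇒ out
candidate 2: (m,n)=(-4,13) → π∥ = -4+13·β ≈ 17.034442, π⊥ = -4+13·β' ≈ -12.034442 ∉ [-1.3, -0.9) ⇒ out
candidate 3: (m,n)=(-10,-14) → π∥ = -10-14·β ≈ -32.652476, π⊥ = -10-14·β' ≈ -1.347524 ∉ [-1.3, -0.9) ⇒ out
candidate 4: (m,n)=(-2,-2) → π∥ = -2-2·β ≈ -5.236068, π⊥ = -2-2·β' ≈ -0.763932 ∉ [-1.3, -0.9) ⇒ out
candidate 5: (m,n)=(1,3) → π∥ = 1+3·β ≈ 5.854102, π⊥ = 1+3·β' ≈ -0.854102 ∉ [-1.3, -0.9) ⇒ out
candidate 6: (m,n)=(3,7) → π∥ = 3+7·β ≈ 14.326238, π⊥ = 3+7·β' ≈ -1.326238 ∉ [-1.3, -0.9) ⇒ out
candidate 7: (m,n)=(-6,-8) → π∥ = -6-8·β ≈ -18.944272, π⊥ = -6-8·β' ≈ -1.055728 ∈ [-1.3, -0.9) ⇒ IN Λ
candidate 8: (m,n)=(-13,8) → π∥ = -13+8·β ≈ -0.055728, π⊥ = -13+8·β' ≈ -17.944272 ∉ [-1.3, -0.9) ⇒ out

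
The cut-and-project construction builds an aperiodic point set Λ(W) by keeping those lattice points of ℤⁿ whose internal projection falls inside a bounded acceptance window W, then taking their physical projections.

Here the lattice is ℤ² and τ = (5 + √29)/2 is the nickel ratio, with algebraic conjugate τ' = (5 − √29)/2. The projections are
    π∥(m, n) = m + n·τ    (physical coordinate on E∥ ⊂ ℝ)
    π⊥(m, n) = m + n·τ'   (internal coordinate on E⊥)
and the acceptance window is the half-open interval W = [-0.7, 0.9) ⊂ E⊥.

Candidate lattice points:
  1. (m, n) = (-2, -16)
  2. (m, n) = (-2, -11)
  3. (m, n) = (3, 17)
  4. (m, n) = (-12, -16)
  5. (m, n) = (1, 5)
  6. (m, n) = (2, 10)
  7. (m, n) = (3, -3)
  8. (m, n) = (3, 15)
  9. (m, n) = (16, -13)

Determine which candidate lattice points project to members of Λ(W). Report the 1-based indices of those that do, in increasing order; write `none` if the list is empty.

Numerically τ ≈ 5.1926 and τ' = −1/τ ≈ -0.1926.
#1 (-2,-16): internal coord -2 + (-16)·τ' = +1.0813; +1.0813 ∉ [-0.7, 0.9) → out
#2 (-2,-11): internal coord -2 + (-11)·τ' = +0.1184; +0.1184 ∈ [-0.7, 0.9) → IN Λ
#3 (3,17): internal coord 3 + (17)·τ' = -0.2739; -0.2739 ∈ [-0.7, 0.9) → IN Λ
#4 (-12,-16): internal coord -12 + (-16)·τ' = -8.9187; -8.9187 ∉ [-0.7, 0.9) → out
#5 (1,5): internal coord 1 + (5)·τ' = +0.0371; +0.0371 ∈ [-0.7, 0.9) → IN Λ
#6 (2,10): internal coord 2 + (10)·τ' = +0.0742; +0.0742 ∈ [-0.7, 0.9) → IN Λ
#7 (3,-3): internal coord 3 + (-3)·τ' = +3.5777; +3.5777 ∉ [-0.7, 0.9) → out
#8 (3,15): internal coord 3 + (15)·τ' = +0.1113; +0.1113 ∈ [-0.7, 0.9) → IN Λ
#9 (16,-13): internal coord 16 + (-13)·τ' = +18.5036; +18.5036 ∉ [-0.7, 0.9) → out

2, 3, 5, 6, 8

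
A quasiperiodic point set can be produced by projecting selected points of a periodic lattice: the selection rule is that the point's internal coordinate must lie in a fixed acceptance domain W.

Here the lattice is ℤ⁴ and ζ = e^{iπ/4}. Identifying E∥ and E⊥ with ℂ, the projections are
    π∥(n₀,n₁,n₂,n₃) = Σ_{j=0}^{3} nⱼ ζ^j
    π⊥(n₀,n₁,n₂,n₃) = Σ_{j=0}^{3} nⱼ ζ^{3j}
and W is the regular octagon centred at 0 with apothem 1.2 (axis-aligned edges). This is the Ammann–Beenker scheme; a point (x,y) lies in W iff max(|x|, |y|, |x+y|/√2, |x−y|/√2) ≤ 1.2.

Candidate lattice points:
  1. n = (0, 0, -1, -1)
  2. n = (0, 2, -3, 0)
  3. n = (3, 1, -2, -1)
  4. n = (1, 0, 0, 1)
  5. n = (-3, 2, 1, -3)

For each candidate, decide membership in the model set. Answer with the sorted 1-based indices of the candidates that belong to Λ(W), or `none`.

π⊥(n) = n₀ + n₁ζ³ + n₂ζ⁶ + n₃ζ⁹ where ζ = e^{iπ/4}.
#1 (0, 0, -1, -1): internal (-0.707107, 0.292893); octagon support 0.707107 vs apothem 1.2 → ∈ W
#2 (0, 2, -3, 0): internal (-1.414214, 4.414214); octagon support 4.414214 vs apothem 1.2 → ∉ W
#3 (3, 1, -2, -1): internal (1.585786, 2.000000); octagon support 2.535534 vs apothem 1.2 → ∉ W
#4 (1, 0, 0, 1): internal (1.707107, 0.707107); octagon support 1.707107 vs apothem 1.2 → ∉ W
#5 (-3, 2, 1, -3): internal (-6.535534, -1.707107); octagon support 6.535534 vs apothem 1.2 → ∉ W

1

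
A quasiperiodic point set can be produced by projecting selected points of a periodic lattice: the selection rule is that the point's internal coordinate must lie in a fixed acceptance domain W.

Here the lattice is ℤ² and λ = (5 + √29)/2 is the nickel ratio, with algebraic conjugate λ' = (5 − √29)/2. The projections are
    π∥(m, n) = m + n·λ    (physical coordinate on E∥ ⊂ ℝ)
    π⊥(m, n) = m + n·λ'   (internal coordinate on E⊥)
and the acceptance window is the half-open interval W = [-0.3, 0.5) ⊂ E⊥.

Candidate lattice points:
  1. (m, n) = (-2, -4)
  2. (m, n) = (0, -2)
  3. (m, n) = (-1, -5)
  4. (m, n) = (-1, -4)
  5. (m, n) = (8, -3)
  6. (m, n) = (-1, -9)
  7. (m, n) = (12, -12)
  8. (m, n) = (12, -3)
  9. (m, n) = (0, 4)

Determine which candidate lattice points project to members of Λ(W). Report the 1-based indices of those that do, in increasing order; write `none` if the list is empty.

Numerically λ ≈ 5.19258 and λ' = −1/λ ≈ -0.19258.
#1 (-2,-4): internal coord -2 + (-4)·λ' = -1.22967; -1.22967 ∉ [-0.3, 0.5) → out
#2 (0,-2): internal coord 0 + (-2)·λ' = +0.38516; +0.38516 ∈ [-0.3, 0.5) → IN Λ
#3 (-1,-5): internal coord -1 + (-5)·λ' = -0.03709; -0.03709 ∈ [-0.3, 0.5) → IN Λ
#4 (-1,-4): internal coord -1 + (-4)·λ' = -0.22967; -0.22967 ∈ [-0.3, 0.5) → IN Λ
#5 (8,-3): internal coord 8 + (-3)·λ' = +8.57775; +8.57775 ∉ [-0.3, 0.5) → out
#6 (-1,-9): internal coord -1 + (-9)·λ' = +0.73324; +0.73324 ∉ [-0.3, 0.5) → out
#7 (12,-12): internal coord 12 + (-12)·λ' = +14.31099; +14.31099 ∉ [-0.3, 0.5) → out
#8 (12,-3): internal coord 12 + (-3)·λ' = +12.57775; +12.57775 ∉ [-0.3, 0.5) → out
#9 (0,4): internal coord 0 + (4)·λ' = -0.77033; -0.77033 ∉ [-0.3, 0.5) → out

2, 3, 4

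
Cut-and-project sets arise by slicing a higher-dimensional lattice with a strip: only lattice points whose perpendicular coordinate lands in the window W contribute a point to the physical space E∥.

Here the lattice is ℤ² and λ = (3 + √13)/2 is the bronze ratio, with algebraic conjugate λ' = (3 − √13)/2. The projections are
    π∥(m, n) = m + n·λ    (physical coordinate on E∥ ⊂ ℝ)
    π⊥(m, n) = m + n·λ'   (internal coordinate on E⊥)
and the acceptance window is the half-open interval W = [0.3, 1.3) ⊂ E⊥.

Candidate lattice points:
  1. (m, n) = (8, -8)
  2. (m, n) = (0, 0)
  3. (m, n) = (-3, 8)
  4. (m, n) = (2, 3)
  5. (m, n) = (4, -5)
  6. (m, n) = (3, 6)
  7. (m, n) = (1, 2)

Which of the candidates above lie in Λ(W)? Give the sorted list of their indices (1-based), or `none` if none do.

4, 6, 7

λ' = (3−√13)/2 ≈ -0.302776.
candidate 1: (m,n)=(8,-8) → π∥ = 8-8·λ ≈ -18.422205, π⊥ = 8-8·λ' ≈ 10.422205 ∉ [0.3, 1.3) ⇒ out
candidate 2: (m,n)=(0,0) → π∥ = 0+0·λ ≈ 0.000000, π⊥ = 0+0·λ' ≈ 0.000000 ∉ [0.3, 1.3) ⇒ out
candidate 3: (m,n)=(-3,8) → π∥ = -3+8·λ ≈ 23.422205, π⊥ = -3+8·λ' ≈ -5.422205 ∉ [0.3, 1.3) ⇒ out
candidate 4: (m,n)=(2,3) → π∥ = 2+3·λ ≈ 11.908327, π⊥ = 2+3·λ' ≈ 1.091673 ∈ [0.3, 1.3) ⇒ IN Λ
candidate 5: (m,n)=(4,-5) → π∥ = 4-5·λ ≈ -12.513878, π⊥ = 4-5·λ' ≈ 5.513878 ∉ [0.3, 1.3) ⇒ out
candidate 6: (m,n)=(3,6) → π∥ = 3+6·λ ≈ 22.816654, π⊥ = 3+6·λ' ≈ 1.183346 ∈ [0.3, 1.3) ⇒ IN Λ
candidate 7: (m,n)=(1,2) → π∥ = 1+2·λ ≈ 7.605551, π⊥ = 1+2·λ' ≈ 0.394449 ∈ [0.3, 1.3) ⇒ IN Λ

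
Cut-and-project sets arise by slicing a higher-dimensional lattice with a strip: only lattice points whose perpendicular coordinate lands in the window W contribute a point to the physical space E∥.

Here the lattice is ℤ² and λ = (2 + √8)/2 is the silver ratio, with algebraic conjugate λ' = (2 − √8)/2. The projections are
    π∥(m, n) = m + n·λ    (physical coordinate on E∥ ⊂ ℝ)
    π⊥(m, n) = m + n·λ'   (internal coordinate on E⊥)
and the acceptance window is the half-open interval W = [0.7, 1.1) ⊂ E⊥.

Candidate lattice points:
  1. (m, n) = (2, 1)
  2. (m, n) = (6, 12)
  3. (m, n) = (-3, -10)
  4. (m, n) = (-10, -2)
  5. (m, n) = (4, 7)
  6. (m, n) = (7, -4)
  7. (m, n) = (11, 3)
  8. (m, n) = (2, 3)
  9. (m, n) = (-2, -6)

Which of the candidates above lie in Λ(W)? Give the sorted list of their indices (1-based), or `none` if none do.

2, 8

λ' = (2−√8)/2 ≈ -0.4142.
[1] lift (2,1): star map gives 1.5858; window check 0.7 ≤ 1.5858 < 1.1 is false → out
[2] lift (6,12): star map gives 1.0294; window check 0.7 ≤ 1.0294 < 1.1 is true → IN Λ
[3] lift (-3,-10): star map gives 1.1421; window check 0.7 ≤ 1.1421 < 1.1 is false → out
[4] lift (-10,-2): star map gives -9.1716; window check 0.7 ≤ -9.1716 < 1.1 is false → out
[5] lift (4,7): star map gives 1.1005; window check 0.7 ≤ 1.1005 < 1.1 is false → out
[6] lift (7,-4): star map gives 8.6569; window check 0.7 ≤ 8.6569 < 1.1 is false → out
[7] lift (11,3): star map gives 9.7574; window check 0.7 ≤ 9.7574 < 1.1 is false → out
[8] lift (2,3): star map gives 0.7574; window check 0.7 ≤ 0.7574 < 1.1 is true → IN Λ
[9] lift (-2,-6): star map gives 0.4853; window check 0.7 ≤ 0.4853 < 1.1 is false → out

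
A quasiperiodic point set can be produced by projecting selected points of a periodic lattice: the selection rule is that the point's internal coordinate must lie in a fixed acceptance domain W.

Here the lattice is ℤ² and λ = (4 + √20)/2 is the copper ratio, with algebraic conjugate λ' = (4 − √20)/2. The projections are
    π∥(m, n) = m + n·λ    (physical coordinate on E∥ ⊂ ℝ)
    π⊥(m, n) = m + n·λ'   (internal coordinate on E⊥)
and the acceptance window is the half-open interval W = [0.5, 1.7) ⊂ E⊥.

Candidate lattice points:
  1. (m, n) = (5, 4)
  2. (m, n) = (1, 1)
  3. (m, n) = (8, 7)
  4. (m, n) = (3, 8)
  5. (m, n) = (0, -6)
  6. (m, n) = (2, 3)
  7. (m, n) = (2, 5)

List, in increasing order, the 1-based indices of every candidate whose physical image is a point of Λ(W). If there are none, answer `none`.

Numerically λ ≈ 4.23607 and λ' = −1/λ ≈ -0.23607.
#1 (5,4): internal coord 5 + (4)·λ' = +4.05573; +4.05573 ∉ [0.5, 1.7) → out
#2 (1,1): internal coord 1 + (1)·λ' = +0.76393; +0.76393 ∈ [0.5, 1.7) → IN Λ
#3 (8,7): internal coord 8 + (7)·λ' = +6.34752; +6.34752 ∉ [0.5, 1.7) → out
#4 (3,8): internal coord 3 + (8)·λ' = +1.11146; +1.11146 ∈ [0.5, 1.7) → IN Λ
#5 (0,-6): internal coord 0 + (-6)·λ' = +1.41641; +1.41641 ∈ [0.5, 1.7) → IN Λ
#6 (2,3): internal coord 2 + (3)·λ' = +1.29180; +1.29180 ∈ [0.5, 1.7) → IN Λ
#7 (2,5): internal coord 2 + (5)·λ' = +0.81966; +0.81966 ∈ [0.5, 1.7) → IN Λ

2, 4, 5, 6, 7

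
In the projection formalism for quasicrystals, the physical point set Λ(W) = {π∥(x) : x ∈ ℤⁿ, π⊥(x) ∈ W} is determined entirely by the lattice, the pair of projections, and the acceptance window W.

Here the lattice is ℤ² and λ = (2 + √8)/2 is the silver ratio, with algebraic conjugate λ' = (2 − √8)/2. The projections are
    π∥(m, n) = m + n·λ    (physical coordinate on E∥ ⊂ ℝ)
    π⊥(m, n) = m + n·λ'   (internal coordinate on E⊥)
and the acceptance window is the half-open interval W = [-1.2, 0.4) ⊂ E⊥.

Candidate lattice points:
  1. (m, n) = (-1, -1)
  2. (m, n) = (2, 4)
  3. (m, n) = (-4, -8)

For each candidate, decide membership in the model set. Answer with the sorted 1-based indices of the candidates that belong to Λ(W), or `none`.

1, 2, 3

λ' = (2−√8)/2 ≈ -0.41421.
[1] lift (-1,-1): star map gives -0.58579; window check -1.2 ≤ -0.58579 < 0.4 is true → IN Λ
[2] lift (2,4): star map gives 0.34315; window check -1.2 ≤ 0.34315 < 0.4 is true → IN Λ
[3] lift (-4,-8): star map gives -0.68629; window check -1.2 ≤ -0.68629 < 0.4 is true → IN Λ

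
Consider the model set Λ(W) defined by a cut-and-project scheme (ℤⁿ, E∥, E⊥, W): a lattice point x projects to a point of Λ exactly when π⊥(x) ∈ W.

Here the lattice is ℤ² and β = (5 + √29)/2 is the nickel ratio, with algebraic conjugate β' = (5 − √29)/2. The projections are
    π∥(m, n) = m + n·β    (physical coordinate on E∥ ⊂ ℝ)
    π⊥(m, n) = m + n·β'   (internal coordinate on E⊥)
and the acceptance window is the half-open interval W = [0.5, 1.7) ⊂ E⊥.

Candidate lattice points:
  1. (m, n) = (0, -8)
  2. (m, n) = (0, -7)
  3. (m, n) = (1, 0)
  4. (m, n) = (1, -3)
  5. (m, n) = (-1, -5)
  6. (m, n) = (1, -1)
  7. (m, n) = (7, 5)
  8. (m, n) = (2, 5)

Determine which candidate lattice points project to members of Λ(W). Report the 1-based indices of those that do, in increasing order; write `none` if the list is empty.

1, 2, 3, 4, 6, 8

Numerically β ≈ 5.192582 and β' = −1/β ≈ -0.192582.
#1 (0,-8): internal coord 0 + (-8)·β' = +1.540659; +1.540659 ∈ [0.5, 1.7) → IN Λ
#2 (0,-7): internal coord 0 + (-7)·β' = +1.348077; +1.348077 ∈ [0.5, 1.7) → IN Λ
#3 (1,0): internal coord 1 + (0)·β' = +1.000000; +1.000000 ∈ [0.5, 1.7) → IN Λ
#4 (1,-3): internal coord 1 + (-3)·β' = +1.577747; +1.577747 ∈ [0.5, 1.7) → IN Λ
#5 (-1,-5): internal coord -1 + (-5)·β' = -0.037088; -0.037088 ∉ [0.5, 1.7) → out
#6 (1,-1): internal coord 1 + (-1)·β' = +1.192582; +1.192582 ∈ [0.5, 1.7) → IN Λ
#7 (7,5): internal coord 7 + (5)·β' = +6.037088; +6.037088 ∉ [0.5, 1.7) → out
#8 (2,5): internal coord 2 + (5)·β' = +1.037088; +1.037088 ∈ [0.5, 1.7) → IN Λ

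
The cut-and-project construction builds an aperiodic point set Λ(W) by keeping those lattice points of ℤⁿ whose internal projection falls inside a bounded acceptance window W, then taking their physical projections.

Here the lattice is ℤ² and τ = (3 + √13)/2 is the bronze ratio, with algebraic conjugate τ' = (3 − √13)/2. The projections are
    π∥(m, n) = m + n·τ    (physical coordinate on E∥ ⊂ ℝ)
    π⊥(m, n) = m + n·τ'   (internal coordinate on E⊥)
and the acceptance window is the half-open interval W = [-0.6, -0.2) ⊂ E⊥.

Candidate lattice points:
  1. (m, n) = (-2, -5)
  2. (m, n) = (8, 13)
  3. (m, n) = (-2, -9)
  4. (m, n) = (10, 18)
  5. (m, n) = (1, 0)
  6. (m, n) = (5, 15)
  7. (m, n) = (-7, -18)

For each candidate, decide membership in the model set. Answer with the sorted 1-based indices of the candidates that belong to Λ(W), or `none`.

1

τ' = (3−√13)/2 ≈ -0.30278.
candidate 1: (m,n)=(-2,-5) → π∥ = -2-5·τ ≈ -18.51388, π⊥ = -2-5·τ' ≈ -0.48612 ∈ [-0.6, -0.2) ⇒ IN Λ
candidate 2: (m,n)=(8,13) → π∥ = 8+13·τ ≈ 50.93608, π⊥ = 8+13·τ' ≈ 4.06392 ∉ [-0.6, -0.2) ⇒ out
candidate 3: (m,n)=(-2,-9) → π∥ = -2-9·τ ≈ -31.72498, π⊥ = -2-9·τ' ≈ 0.72498 ∉ [-0.6, -0.2) ⇒ out
candidate 4: (m,n)=(10,18) → π∥ = 10+18·τ ≈ 69.44996, π⊥ = 10+18·τ' ≈ 4.55004 ∉ [-0.6, -0.2) ⇒ out
candidate 5: (m,n)=(1,0) → π∥ = 1+0·τ ≈ 1.00000, π⊥ = 1+0·τ' ≈ 1.00000 ∉ [-0.6, -0.2) ⇒ out
candidate 6: (m,n)=(5,15) → π∥ = 5+15·τ ≈ 54.54163, π⊥ = 5+15·τ' ≈ 0.45837 ∉ [-0.6, -0.2) ⇒ out
candidate 7: (m,n)=(-7,-18) → π∥ = -7-18·τ ≈ -66.44996, π⊥ = -7-18·τ' ≈ -1.55004 ∉ [-0.6, -0.2) ⇒ out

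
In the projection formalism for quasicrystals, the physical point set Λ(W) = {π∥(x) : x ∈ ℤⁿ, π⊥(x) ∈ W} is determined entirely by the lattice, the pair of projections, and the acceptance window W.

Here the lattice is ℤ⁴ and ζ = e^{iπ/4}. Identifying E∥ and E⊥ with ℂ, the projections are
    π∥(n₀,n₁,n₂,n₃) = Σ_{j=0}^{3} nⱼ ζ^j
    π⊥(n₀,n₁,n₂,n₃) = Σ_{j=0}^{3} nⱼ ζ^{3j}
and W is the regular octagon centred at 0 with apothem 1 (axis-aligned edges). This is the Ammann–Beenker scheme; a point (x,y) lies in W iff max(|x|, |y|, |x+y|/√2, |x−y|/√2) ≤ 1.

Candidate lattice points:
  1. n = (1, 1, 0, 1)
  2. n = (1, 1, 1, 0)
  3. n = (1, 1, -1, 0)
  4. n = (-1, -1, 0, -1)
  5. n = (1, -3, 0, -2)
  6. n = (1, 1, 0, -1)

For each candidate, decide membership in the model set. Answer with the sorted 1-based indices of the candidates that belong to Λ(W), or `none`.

Internal map: ζ^{3j} for j=0..3 gives (1,0), (−√2/2,√2/2), (0,−1), (√2/2,√2/2).
#1 (1, 1, 0, 1): internal (1.000000, 1.414214); octagon support 1.707107 vs apothem 1 → ∉ W
#2 (1, 1, 1, 0): internal (0.292893, -0.292893); octagon support 0.414214 vs apothem 1 → ∈ W
#3 (1, 1, -1, 0): internal (0.292893, 1.707107); octagon support 1.707107 vs apothem 1 → ∉ W
#4 (-1, -1, 0, -1): internal (-1.000000, -1.414214); octagon support 1.707107 vs apothem 1 → ∉ W
#5 (1, -3, 0, -2): internal (1.707107, -3.535534); octagon support 3.707107 vs apothem 1 → ∉ W
#6 (1, 1, 0, -1): internal (-0.414214, 0.000000); octagon support 0.414214 vs apothem 1 → ∈ W

2, 6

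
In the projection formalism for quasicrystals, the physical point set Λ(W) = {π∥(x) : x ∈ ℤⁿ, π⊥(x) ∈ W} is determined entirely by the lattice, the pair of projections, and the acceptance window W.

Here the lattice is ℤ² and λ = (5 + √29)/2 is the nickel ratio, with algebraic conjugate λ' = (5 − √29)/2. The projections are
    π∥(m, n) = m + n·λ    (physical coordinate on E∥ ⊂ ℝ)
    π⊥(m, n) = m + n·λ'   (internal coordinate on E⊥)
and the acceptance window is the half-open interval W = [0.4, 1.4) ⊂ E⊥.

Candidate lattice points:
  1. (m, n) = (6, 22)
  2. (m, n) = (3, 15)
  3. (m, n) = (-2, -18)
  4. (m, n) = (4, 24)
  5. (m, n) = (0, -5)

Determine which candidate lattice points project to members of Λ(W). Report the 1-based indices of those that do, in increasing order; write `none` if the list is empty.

5

Numerically λ ≈ 5.19258 and λ' = −1/λ ≈ -0.19258.
[1] lift (6,22): star map gives 1.76319; window check 0.4 ≤ 1.76319 < 1.4 is false → out
[2] lift (3,15): star map gives 0.11126; window check 0.4 ≤ 0.11126 < 1.4 is false → out
[3] lift (-2,-18): star map gives 1.46648; window check 0.4 ≤ 1.46648 < 1.4 is false → out
[4] lift (4,24): star map gives -0.62198; window check 0.4 ≤ -0.62198 < 1.4 is false → out
[5] lift (0,-5): star map gives 0.96291; window check 0.4 ≤ 0.96291 < 1.4 is true → IN Λ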